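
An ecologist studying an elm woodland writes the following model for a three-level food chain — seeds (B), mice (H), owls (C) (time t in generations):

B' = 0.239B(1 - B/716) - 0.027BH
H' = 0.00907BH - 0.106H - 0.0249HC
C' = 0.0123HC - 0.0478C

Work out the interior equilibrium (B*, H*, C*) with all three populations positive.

B* ≈ 402, H* ≈ 3.89, C* ≈ 142

From dC/dt = 0: 0.0123H* = 0.0478, so H* = 3.89.
From dB/dt = 0: 0.239(1 - B*/716) = 0.027·3.89, giving B* = 716·(1 - 0.439) = 402.
From dH/dt = 0: 0.00907·402 - 0.106 = 0.0249C*, so C* = 3.54/0.0249 = 142.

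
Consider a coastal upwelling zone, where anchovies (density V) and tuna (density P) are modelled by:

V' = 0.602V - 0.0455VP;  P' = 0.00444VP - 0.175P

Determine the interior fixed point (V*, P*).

V* ≈ 39.4, P* ≈ 13.2

Set dP/dt = 0 with P > 0: 0.00444V - 0.175 = 0, so V* = 0.175/0.00444 = 39.4.
Set dV/dt = 0 with V > 0: 0.602 - 0.0455P = 0, so P* = 0.602/0.0455 = 13.2.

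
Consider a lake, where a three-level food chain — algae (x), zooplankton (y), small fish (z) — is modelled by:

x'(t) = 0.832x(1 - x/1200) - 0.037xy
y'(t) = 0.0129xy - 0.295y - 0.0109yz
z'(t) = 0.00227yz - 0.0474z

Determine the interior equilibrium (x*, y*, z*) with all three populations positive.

From dz/dt = 0: 0.00227y* = 0.0474, so y* = 20.9.
From dx/dt = 0: 0.832(1 - x*/1200) = 0.037·20.9, giving x* = 1200·(1 - 0.929) = 85.7.
From dy/dt = 0: 0.0129·85.7 - 0.295 = 0.0109z*, so z* = 0.81/0.0109 = 74.3.

x* ≈ 85.7, y* ≈ 20.9, z* ≈ 74.3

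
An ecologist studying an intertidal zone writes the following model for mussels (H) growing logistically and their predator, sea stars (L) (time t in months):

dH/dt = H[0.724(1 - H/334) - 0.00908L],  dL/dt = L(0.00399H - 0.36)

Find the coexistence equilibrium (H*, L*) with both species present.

H* ≈ 90.2, L* ≈ 58.2

From dL/dt = 0 with L > 0: 0.00399H* = 0.36, so H* = 90.2.
Substitute into dH/dt = 0: 0.724(1 - 90.2/334) = 0.00908L*.
The bracket is 0.73, giving L* = 0.528/0.00908 = 58.2.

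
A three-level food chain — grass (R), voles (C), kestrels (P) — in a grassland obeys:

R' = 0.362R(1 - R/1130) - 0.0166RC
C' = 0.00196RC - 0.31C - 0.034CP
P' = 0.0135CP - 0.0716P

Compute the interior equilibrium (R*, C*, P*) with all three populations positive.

From dP/dt = 0: 0.0135C* = 0.0716, so C* = 5.3.
From dR/dt = 0: 0.362(1 - R*/1130) = 0.0166·5.3, giving R* = 1130·(1 - 0.243) = 855.
From dC/dt = 0: 0.00196·855 - 0.31 = 0.034P*, so P* = 1.37/0.034 = 40.2.

R* ≈ 855, C* ≈ 5.3, P* ≈ 40.2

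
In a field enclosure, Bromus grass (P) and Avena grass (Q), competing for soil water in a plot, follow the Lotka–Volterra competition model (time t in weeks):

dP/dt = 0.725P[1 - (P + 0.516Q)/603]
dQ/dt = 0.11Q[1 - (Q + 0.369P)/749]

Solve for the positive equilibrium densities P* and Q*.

P* ≈ 267, Q* ≈ 650

Setting both brackets to zero gives the nullclines P + 0.516Q = 603 and 0.369P + Q = 749.
Substituting Q = 749 - 0.369P into the first: P(1 - 0.516·0.369) = 603 - 0.516·749.
So P* = 217/0.81 = 267, and then Q* = 749 - 0.369·267 = 650.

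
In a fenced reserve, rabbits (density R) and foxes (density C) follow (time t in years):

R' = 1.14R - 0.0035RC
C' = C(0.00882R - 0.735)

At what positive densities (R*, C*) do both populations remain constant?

Set dC/dt = 0 with C > 0: 0.00882R - 0.735 = 0, so R* = 0.735/0.00882 = 83.3.
Set dR/dt = 0 with R > 0: 1.14 - 0.0035C = 0, so C* = 1.14/0.0035 = 326.

R* ≈ 83.3, C* ≈ 326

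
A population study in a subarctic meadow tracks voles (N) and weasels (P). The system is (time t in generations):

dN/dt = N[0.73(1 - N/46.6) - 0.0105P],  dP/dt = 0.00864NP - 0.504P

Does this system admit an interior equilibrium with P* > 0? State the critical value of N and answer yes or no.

The predator equation gives dP/dt > 0 only when N > 0.504/0.00864 = 58.3.
Without the predator, N → K = 46.6. Since 46.6 < 58.3, the predator cannot invade.

Threshold N = 58.3; K < 58.3, so no, the predator goes extinct.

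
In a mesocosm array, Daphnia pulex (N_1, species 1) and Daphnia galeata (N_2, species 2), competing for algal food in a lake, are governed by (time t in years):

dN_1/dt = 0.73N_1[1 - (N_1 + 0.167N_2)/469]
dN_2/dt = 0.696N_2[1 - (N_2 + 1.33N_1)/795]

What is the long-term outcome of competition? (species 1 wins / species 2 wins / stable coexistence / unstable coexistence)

stable coexistence

Compare the nullcline intercepts: K1/α12 = 469/0.167 = 2810 > K2 = 795; K2/α21 = 795/1.33 = 598 > K1 = 469.
Since both inequalities hold, each species can invade when rare, so the interior equilibrium is stable.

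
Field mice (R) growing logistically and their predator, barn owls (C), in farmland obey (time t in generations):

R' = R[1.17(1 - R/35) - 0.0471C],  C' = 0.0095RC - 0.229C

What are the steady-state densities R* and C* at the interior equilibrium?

R* ≈ 24.1, C* ≈ 7.73

From dC/dt = 0 with C > 0: 0.0095R* = 0.229, so R* = 24.1.
Substitute into dR/dt = 0: 1.17(1 - 24.1/35) = 0.0471C*.
The bracket is 0.311, giving C* = 0.364/0.0471 = 7.73.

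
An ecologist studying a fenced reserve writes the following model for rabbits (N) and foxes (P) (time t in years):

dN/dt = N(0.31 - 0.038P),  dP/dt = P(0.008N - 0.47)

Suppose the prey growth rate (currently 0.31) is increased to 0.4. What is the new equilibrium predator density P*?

P* ≈ 10.5

At the interior fixed point, setting dN/dt = 0 with N > 0 fixes P* = (prey growth rate)/(NP coefficient) — independent of the other coefficients.
With the change, P* = 0.4/0.038 = 10.5; it rises from 8.16.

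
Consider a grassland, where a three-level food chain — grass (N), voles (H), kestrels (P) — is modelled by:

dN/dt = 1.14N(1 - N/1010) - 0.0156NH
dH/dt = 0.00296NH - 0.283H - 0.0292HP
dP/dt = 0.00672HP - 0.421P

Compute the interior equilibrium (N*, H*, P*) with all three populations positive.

From dP/dt = 0: 0.00672H* = 0.421, so H* = 62.6.
From dN/dt = 0: 1.14(1 - N*/1010) = 0.0156·62.6, giving N* = 1010·(1 - 0.857) = 144.
From dH/dt = 0: 0.00296·144 - 0.283 = 0.0292P*, so P* = 0.144/0.0292 = 4.92.

N* ≈ 144, H* ≈ 62.6, P* ≈ 4.92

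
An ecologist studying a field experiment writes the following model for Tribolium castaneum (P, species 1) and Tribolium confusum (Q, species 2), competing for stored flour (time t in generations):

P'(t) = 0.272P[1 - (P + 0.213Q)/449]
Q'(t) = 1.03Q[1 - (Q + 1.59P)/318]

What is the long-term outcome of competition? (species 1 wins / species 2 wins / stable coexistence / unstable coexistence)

species 1 excludes species 2

Compare the nullcline intercepts: K1/α12 = 449/0.213 = 2110 > K2 = 318; K2/α21 = 318/1.59 = 200 < K1 = 449.
Since the inequalities point opposite ways, species 1 can invade but species 2 cannot.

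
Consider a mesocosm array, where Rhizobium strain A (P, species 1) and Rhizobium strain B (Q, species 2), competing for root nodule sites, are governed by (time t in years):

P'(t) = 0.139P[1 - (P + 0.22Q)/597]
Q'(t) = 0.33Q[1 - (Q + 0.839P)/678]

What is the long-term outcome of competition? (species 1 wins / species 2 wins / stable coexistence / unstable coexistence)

stable coexistence

Compare the nullcline intercepts: K1/α12 = 597/0.22 = 2710 > K2 = 678; K2/α21 = 678/0.839 = 808 > K1 = 597.
Since both inequalities hold, each species can invade when rare, so the interior equilibrium is stable.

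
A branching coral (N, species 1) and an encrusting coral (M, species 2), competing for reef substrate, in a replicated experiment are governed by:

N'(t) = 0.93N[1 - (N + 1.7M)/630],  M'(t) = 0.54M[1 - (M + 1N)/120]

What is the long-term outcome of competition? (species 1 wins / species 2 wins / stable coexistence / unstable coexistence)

species 1 excludes species 2

Compare the nullcline intercepts: K1/α12 = 630/1.7 = 371 > K2 = 120; K2/α21 = 120/1 = 120 < K1 = 630.
Since the inequalities point opposite ways, species 1 can invade but species 2 cannot.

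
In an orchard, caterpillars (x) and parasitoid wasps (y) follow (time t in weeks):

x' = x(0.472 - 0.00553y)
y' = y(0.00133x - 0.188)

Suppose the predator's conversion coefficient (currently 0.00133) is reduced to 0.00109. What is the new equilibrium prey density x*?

At the interior fixed point, setting dy/dt = 0 with y > 0 fixes x* = (predator death rate)/(xy coefficient) — independent of the other coefficients.
With the change, x* = 0.188/0.00109 = 172; it rises from 141.

x* ≈ 172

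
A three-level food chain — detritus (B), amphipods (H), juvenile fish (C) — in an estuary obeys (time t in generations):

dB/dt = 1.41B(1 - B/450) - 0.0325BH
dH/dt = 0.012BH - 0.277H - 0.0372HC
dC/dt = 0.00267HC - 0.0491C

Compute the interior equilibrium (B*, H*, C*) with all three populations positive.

From dC/dt = 0: 0.00267H* = 0.0491, so H* = 18.4.
From dB/dt = 0: 1.41(1 - B*/450) = 0.0325·18.4, giving B* = 450·(1 - 0.424) = 259.
From dH/dt = 0: 0.012·259 - 0.277 = 0.0372C*, so C* = 2.83/0.0372 = 76.2.

B* ≈ 259, H* ≈ 18.4, C* ≈ 76.2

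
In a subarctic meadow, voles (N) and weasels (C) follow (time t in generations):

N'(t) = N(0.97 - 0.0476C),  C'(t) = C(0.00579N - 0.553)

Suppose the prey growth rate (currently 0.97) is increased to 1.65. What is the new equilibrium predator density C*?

C* ≈ 34.7

At the interior fixed point, setting dN/dt = 0 with N > 0 fixes C* = (prey growth rate)/(NC coefficient) — independent of the other coefficients.
With the change, C* = 1.65/0.0476 = 34.7; it rises from 20.4.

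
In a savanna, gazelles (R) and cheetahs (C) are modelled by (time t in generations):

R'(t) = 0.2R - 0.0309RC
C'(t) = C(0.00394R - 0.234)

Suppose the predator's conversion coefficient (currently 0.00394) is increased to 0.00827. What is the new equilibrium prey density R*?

R* ≈ 28.3

At the interior fixed point, setting dC/dt = 0 with C > 0 fixes R* = (predator death rate)/(RC coefficient) — independent of the other coefficients.
With the change, R* = 0.234/0.00827 = 28.3; it falls from 59.4.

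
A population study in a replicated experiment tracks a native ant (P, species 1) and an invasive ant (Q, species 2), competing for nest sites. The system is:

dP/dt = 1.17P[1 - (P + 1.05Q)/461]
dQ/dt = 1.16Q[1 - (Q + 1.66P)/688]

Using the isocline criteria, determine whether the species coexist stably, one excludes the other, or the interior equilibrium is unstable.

unstable coexistence (outcome depends on initial conditions)

Compare the nullcline intercepts: K1/α12 = 461/1.05 = 439 < K2 = 688; K2/α21 = 688/1.66 = 414 < K1 = 461.
Since both are reversed, neither can invade when rare; the interior point is a saddle.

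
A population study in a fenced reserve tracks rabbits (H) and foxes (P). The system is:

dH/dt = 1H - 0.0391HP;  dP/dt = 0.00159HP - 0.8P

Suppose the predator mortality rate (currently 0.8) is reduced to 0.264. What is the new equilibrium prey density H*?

At the interior fixed point, setting dP/dt = 0 with P > 0 fixes H* = (predator death rate)/(HP coefficient) — independent of the other coefficients.
With the change, H* = 0.264/0.00159 = 166; it falls from 503.

H* ≈ 166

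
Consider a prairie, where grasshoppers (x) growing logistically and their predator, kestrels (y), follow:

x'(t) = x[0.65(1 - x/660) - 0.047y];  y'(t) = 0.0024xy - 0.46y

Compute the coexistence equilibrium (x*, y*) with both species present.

From dy/dt = 0 with y > 0: 0.0024x* = 0.46, so x* = 192.
Substitute into dx/dt = 0: 0.65(1 - 192/660) = 0.047y*.
The bracket is 0.71, giving y* = 0.461/0.047 = 9.81.

x* ≈ 192, y* ≈ 9.81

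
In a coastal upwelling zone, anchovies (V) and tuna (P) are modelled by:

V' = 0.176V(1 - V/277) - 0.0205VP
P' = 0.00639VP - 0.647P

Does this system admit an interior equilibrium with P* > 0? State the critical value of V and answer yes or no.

Threshold V = 101; K > 101, so yes, the predator persists.

The predator equation gives dP/dt > 0 only when V > 0.647/0.00639 = 101.
Without the predator, V → K = 277. Since 277 > 101, the predator can invade and persist.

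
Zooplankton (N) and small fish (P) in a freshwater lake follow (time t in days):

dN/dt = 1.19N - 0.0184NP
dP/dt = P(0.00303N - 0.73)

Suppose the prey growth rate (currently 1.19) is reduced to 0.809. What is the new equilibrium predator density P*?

P* ≈ 44

At the interior fixed point, setting dN/dt = 0 with N > 0 fixes P* = (prey growth rate)/(NP coefficient) — independent of the other coefficients.
With the change, P* = 0.809/0.0184 = 44; it falls from 64.7.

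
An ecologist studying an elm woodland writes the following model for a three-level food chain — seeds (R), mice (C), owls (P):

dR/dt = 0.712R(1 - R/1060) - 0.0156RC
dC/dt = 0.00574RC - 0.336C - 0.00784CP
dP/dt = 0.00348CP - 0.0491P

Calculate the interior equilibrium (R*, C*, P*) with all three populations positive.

From dP/dt = 0: 0.00348C* = 0.0491, so C* = 14.1.
From dR/dt = 0: 0.712(1 - R*/1060) = 0.0156·14.1, giving R* = 1060·(1 - 0.309) = 732.
From dC/dt = 0: 0.00574·732 - 0.336 = 0.00784P*, so P* = 3.87/0.00784 = 493.

R* ≈ 732, C* ≈ 14.1, P* ≈ 493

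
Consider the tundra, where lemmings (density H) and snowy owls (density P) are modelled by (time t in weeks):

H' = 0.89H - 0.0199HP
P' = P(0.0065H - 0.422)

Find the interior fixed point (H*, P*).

Set dP/dt = 0 with P > 0: 0.0065H - 0.422 = 0, so H* = 0.422/0.0065 = 64.9.
Set dH/dt = 0 with H > 0: 0.89 - 0.0199P = 0, so P* = 0.89/0.0199 = 44.7.

H* ≈ 64.9, P* ≈ 44.7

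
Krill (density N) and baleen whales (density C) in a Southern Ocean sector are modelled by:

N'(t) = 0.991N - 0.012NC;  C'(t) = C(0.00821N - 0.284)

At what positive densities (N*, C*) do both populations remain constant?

Set dC/dt = 0 with C > 0: 0.00821N - 0.284 = 0, so N* = 0.284/0.00821 = 34.6.
Set dN/dt = 0 with N > 0: 0.991 - 0.012C = 0, so C* = 0.991/0.012 = 82.6.

N* ≈ 34.6, C* ≈ 82.6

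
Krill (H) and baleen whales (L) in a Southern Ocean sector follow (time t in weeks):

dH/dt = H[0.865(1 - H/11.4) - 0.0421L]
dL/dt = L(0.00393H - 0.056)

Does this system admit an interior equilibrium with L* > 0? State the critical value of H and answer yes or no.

The predator equation gives dL/dt > 0 only when H > 0.056/0.00393 = 14.2.
Without the predator, H → K = 11.4. Since 11.4 < 14.2, the predator cannot invade.

Threshold H = 14.2; K < 14.2, so no, the predator goes extinct.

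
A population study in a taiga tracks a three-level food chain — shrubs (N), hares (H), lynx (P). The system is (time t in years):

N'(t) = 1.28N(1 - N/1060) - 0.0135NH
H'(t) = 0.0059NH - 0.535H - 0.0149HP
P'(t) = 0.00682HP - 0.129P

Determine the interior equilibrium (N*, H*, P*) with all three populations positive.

From dP/dt = 0: 0.00682H* = 0.129, so H* = 18.9.
From dN/dt = 0: 1.28(1 - N*/1060) = 0.0135·18.9, giving N* = 1060·(1 - 0.199) = 849.
From dH/dt = 0: 0.0059·849 - 0.535 = 0.0149P*, so P* = 4.47/0.0149 = 300.

N* ≈ 849, H* ≈ 18.9, P* ≈ 300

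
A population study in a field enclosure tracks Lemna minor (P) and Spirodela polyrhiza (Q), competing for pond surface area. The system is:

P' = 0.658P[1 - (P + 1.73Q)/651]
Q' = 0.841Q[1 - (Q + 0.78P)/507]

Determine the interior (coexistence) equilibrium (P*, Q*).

P* ≈ 647, Q* ≈ 2.23

Setting both brackets to zero gives the nullclines P + 1.73Q = 651 and 0.78P + Q = 507.
Substituting Q = 507 - 0.78P into the first: P(1 - 1.73·0.78) = 651 - 1.73·507.
So P* = -226/-0.349 = 647, and then Q* = 507 - 0.78·647 = 2.23.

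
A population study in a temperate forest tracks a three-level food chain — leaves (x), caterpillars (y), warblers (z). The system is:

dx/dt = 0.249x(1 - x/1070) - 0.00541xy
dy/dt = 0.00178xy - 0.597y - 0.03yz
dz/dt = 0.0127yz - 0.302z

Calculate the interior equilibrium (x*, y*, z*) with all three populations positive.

From dz/dt = 0: 0.0127y* = 0.302, so y* = 23.8.
From dx/dt = 0: 0.249(1 - x*/1070) = 0.00541·23.8, giving x* = 1070·(1 - 0.517) = 517.
From dy/dt = 0: 0.00178·517 - 0.597 = 0.03z*, so z* = 0.324/0.03 = 10.8.

x* ≈ 517, y* ≈ 23.8, z* ≈ 10.8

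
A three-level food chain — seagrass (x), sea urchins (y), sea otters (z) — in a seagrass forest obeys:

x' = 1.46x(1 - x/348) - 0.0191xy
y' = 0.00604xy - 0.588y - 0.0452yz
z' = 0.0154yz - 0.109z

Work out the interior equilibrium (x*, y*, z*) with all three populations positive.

From dz/dt = 0: 0.0154y* = 0.109, so y* = 7.08.
From dx/dt = 0: 1.46(1 - x*/348) = 0.0191·7.08, giving x* = 348·(1 - 0.0926) = 316.
From dy/dt = 0: 0.00604·316 - 0.588 = 0.0452z*, so z* = 1.32/0.0452 = 29.2.

x* ≈ 316, y* ≈ 7.08, z* ≈ 29.2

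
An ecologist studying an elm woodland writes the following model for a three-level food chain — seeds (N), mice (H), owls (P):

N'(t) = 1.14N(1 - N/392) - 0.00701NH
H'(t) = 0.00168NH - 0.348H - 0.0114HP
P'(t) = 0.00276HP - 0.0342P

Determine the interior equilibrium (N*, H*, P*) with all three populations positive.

From dP/dt = 0: 0.00276H* = 0.0342, so H* = 12.4.
From dN/dt = 0: 1.14(1 - N*/392) = 0.00701·12.4, giving N* = 392·(1 - 0.0762) = 362.
From dH/dt = 0: 0.00168·362 - 0.348 = 0.0114P*, so P* = 0.26/0.0114 = 22.8.

N* ≈ 362, H* ≈ 12.4, P* ≈ 22.8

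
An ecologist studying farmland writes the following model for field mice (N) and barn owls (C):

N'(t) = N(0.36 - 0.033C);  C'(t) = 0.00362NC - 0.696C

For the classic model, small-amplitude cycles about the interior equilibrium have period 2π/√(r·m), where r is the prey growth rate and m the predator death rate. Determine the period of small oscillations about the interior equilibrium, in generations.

Here r = 0.36 and m = 0.696, so r·m = 0.251.
ω = √0.251 = 0.501 per generation, hence T = 2π/ω ≈ 12.6 generations.

T ≈ 12.6 generations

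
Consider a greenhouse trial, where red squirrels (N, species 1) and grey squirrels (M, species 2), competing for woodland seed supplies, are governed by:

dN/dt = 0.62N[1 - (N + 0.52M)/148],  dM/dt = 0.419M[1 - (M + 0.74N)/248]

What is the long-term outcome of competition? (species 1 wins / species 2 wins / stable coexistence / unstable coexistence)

stable coexistence

Compare the nullcline intercepts: K1/α12 = 148/0.52 = 285 > K2 = 248; K2/α21 = 248/0.74 = 335 > K1 = 148.
Since both inequalities hold, each species can invade when rare, so the interior equilibrium is stable.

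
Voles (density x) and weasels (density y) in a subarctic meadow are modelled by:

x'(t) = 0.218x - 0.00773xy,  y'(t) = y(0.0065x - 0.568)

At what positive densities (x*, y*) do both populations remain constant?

Set dy/dt = 0 with y > 0: 0.0065x - 0.568 = 0, so x* = 0.568/0.0065 = 87.4.
Set dx/dt = 0 with x > 0: 0.218 - 0.00773y = 0, so y* = 0.218/0.00773 = 28.2.

x* ≈ 87.4, y* ≈ 28.2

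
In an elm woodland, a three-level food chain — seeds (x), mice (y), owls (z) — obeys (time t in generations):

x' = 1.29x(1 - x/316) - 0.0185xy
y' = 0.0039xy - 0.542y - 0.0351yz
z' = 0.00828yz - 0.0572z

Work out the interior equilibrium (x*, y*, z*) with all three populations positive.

From dz/dt = 0: 0.00828y* = 0.0572, so y* = 6.91.
From dx/dt = 0: 1.29(1 - x*/316) = 0.0185·6.91, giving x* = 316·(1 - 0.0991) = 285.
From dy/dt = 0: 0.0039·285 - 0.542 = 0.0351z*, so z* = 0.568/0.0351 = 16.2.

x* ≈ 285, y* ≈ 6.91, z* ≈ 16.2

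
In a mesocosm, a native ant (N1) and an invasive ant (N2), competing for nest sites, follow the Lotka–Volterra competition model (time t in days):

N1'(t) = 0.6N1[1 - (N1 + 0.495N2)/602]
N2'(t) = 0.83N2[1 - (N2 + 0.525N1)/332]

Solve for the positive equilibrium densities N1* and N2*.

N1* ≈ 591, N2* ≈ 21.6

Setting both brackets to zero gives the nullclines N1 + 0.495N2 = 602 and 0.525N1 + N2 = 332.
Substituting N2 = 332 - 0.525N1 into the first: N1(1 - 0.495·0.525) = 602 - 0.495·332.
So N1* = 438/0.74 = 591, and then N2* = 332 - 0.525·591 = 21.6.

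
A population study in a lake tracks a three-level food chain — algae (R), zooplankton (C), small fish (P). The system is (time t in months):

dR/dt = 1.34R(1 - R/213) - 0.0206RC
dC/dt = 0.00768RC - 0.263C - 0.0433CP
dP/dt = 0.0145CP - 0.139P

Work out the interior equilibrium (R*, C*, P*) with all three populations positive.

From dP/dt = 0: 0.0145C* = 0.139, so C* = 9.59.
From dR/dt = 0: 1.34(1 - R*/213) = 0.0206·9.59, giving R* = 213·(1 - 0.147) = 182.
From dC/dt = 0: 0.00768·182 - 0.263 = 0.0433P*, so P* = 1.13/0.0433 = 26.1.

R* ≈ 182, C* ≈ 9.59, P* ≈ 26.1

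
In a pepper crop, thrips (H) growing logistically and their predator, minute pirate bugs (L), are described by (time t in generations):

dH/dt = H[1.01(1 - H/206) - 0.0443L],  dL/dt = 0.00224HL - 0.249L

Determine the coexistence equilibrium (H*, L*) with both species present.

From dL/dt = 0 with L > 0: 0.00224H* = 0.249, so H* = 111.
Substitute into dH/dt = 0: 1.01(1 - 111/206) = 0.0443L*.
The bracket is 0.46, giving L* = 0.465/0.0443 = 10.5.

H* ≈ 111, L* ≈ 10.5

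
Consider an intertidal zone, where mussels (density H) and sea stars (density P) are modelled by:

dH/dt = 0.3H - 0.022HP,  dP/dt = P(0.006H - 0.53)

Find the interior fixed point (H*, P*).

Set dP/dt = 0 with P > 0: 0.006H - 0.53 = 0, so H* = 0.53/0.006 = 88.3.
Set dH/dt = 0 with H > 0: 0.3 - 0.022P = 0, so P* = 0.3/0.022 = 13.6.

H* ≈ 88.3, P* ≈ 13.6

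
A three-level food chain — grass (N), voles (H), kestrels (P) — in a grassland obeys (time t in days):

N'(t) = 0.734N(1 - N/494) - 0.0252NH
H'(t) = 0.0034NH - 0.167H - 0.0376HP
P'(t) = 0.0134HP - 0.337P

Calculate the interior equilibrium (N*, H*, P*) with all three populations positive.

N* ≈ 67.5, H* ≈ 25.1, P* ≈ 1.66

From dP/dt = 0: 0.0134H* = 0.337, so H* = 25.1.
From dN/dt = 0: 0.734(1 - N*/494) = 0.0252·25.1, giving N* = 494·(1 - 0.863) = 67.5.
From dH/dt = 0: 0.0034·67.5 - 0.167 = 0.0376P*, so P* = 0.0624/0.0376 = 1.66.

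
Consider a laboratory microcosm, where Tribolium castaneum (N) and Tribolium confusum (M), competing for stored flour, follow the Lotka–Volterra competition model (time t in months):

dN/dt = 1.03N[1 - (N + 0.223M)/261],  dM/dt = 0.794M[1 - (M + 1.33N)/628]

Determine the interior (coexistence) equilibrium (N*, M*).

Setting both brackets to zero gives the nullclines N + 0.223M = 261 and 1.33N + M = 628.
Substituting M = 628 - 1.33N into the first: N(1 - 0.223·1.33) = 261 - 0.223·628.
So N* = 121/0.703 = 172, and then M* = 628 - 1.33·172 = 399.

N* ≈ 172, M* ≈ 399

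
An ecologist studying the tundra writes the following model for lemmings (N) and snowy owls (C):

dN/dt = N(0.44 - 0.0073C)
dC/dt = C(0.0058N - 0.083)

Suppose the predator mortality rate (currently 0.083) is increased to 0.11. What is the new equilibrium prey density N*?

N* ≈ 19

At the interior fixed point, setting dC/dt = 0 with C > 0 fixes N* = (predator death rate)/(NC coefficient) — independent of the other coefficients.
With the change, N* = 0.11/0.0058 = 19; it rises from 14.3.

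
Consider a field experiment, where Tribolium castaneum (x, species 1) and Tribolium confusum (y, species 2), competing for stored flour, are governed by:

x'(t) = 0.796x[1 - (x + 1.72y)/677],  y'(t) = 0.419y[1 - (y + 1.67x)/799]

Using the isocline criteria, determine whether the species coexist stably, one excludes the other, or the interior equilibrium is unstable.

Compare the nullcline intercepts: K1/α12 = 677/1.72 = 394 < K2 = 799; K2/α21 = 799/1.67 = 478 < K1 = 677.
Since both are reversed, neither can invade when rare; the interior point is a saddle.

unstable coexistence (outcome depends on initial conditions)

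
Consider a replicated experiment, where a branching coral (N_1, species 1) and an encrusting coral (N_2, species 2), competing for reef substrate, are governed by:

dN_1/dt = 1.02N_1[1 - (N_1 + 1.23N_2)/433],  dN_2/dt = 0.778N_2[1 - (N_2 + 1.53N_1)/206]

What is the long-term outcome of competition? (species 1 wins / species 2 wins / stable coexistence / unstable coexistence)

species 1 excludes species 2

Compare the nullcline intercepts: K1/α12 = 433/1.23 = 352 > K2 = 206; K2/α21 = 206/1.53 = 135 < K1 = 433.
Since the inequalities point opposite ways, species 1 can invade but species 2 cannot.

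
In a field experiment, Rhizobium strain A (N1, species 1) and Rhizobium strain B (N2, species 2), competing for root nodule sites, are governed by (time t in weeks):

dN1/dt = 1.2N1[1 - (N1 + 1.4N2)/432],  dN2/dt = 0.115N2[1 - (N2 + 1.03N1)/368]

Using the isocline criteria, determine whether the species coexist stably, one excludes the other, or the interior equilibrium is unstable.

Compare the nullcline intercepts: K1/α12 = 432/1.4 = 309 < K2 = 368; K2/α21 = 368/1.03 = 357 < K1 = 432.
Since both are reversed, neither can invade when rare; the interior point is a saddle.

unstable coexistence (outcome depends on initial conditions)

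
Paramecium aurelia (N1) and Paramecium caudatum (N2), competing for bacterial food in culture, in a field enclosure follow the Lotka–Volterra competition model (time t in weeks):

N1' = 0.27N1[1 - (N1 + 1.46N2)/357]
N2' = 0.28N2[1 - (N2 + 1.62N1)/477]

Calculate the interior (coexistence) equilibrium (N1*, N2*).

N1* ≈ 249, N2* ≈ 74.2

Setting both brackets to zero gives the nullclines N1 + 1.46N2 = 357 and 1.62N1 + N2 = 477.
Substituting N2 = 477 - 1.62N1 into the first: N1(1 - 1.46·1.62) = 357 - 1.46·477.
So N1* = -339/-1.37 = 249, and then N2* = 477 - 1.62·249 = 74.2.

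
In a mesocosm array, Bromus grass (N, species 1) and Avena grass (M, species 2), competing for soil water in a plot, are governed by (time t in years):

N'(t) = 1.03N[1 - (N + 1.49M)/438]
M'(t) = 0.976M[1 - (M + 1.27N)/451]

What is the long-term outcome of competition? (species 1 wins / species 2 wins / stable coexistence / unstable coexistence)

unstable coexistence (outcome depends on initial conditions)

Compare the nullcline intercepts: K1/α12 = 438/1.49 = 294 < K2 = 451; K2/α21 = 451/1.27 = 355 < K1 = 438.
Since both are reversed, neither can invade when rare; the interior point is a saddle.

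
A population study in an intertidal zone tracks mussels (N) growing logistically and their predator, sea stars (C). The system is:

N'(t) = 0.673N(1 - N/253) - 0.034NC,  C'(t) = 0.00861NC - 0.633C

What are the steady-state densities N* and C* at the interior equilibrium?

N* ≈ 73.5, C* ≈ 14

From dC/dt = 0 with C > 0: 0.00861N* = 0.633, so N* = 73.5.
Substitute into dN/dt = 0: 0.673(1 - 73.5/253) = 0.034C*.
The bracket is 0.709, giving C* = 0.477/0.034 = 14.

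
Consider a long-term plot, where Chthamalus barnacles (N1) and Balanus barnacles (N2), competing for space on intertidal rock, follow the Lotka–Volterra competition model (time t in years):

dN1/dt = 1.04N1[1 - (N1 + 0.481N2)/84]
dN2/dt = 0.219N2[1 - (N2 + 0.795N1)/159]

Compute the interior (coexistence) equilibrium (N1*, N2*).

N1* ≈ 12.2, N2* ≈ 149

Setting both brackets to zero gives the nullclines N1 + 0.481N2 = 84 and 0.795N1 + N2 = 159.
Substituting N2 = 159 - 0.795N1 into the first: N1(1 - 0.481·0.795) = 84 - 0.481·159.
So N1* = 7.52/0.618 = 12.2, and then N2* = 159 - 0.795·12.2 = 149.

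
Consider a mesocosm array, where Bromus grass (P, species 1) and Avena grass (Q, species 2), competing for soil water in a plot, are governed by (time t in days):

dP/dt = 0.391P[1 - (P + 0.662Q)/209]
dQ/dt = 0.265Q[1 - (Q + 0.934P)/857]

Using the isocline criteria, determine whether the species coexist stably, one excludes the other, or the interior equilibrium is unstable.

species 2 excludes species 1

Compare the nullcline intercepts: K1/α12 = 209/0.662 = 316 < K2 = 857; K2/α21 = 857/0.934 = 918 > K1 = 209.
Since the inequalities point opposite ways, species 2 can invade but species 1 cannot.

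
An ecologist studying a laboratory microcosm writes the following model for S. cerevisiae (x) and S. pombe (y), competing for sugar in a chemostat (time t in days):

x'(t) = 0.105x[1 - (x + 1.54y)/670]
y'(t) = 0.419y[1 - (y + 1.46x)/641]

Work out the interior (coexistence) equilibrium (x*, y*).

x* ≈ 254, y* ≈ 270

Setting both brackets to zero gives the nullclines x + 1.54y = 670 and 1.46x + y = 641.
Substituting y = 641 - 1.46x into the first: x(1 - 1.54·1.46) = 670 - 1.54·641.
So x* = -317/-1.25 = 254, and then y* = 641 - 1.46·254 = 270.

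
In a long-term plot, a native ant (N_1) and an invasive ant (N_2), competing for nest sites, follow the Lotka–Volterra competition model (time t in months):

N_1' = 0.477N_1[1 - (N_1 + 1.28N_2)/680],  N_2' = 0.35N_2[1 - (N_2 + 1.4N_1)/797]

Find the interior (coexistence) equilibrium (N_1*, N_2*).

Setting both brackets to zero gives the nullclines N_1 + 1.28N_2 = 680 and 1.4N_1 + N_2 = 797.
Substituting N_2 = 797 - 1.4N_1 into the first: N_1(1 - 1.28·1.4) = 680 - 1.28·797.
So N_1* = -340/-0.792 = 429, and then N_2* = 797 - 1.4·429 = 196.

N_1* ≈ 429, N_2* ≈ 196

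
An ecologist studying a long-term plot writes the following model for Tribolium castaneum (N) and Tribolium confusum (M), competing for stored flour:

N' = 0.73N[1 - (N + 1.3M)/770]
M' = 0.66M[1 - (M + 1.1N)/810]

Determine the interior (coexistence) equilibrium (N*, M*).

Setting both brackets to zero gives the nullclines N + 1.3M = 770 and 1.1N + M = 810.
Substituting M = 810 - 1.1N into the first: N(1 - 1.3·1.1) = 770 - 1.3·810.
So N* = -283/-0.43 = 658, and then M* = 810 - 1.1·658 = 86.

N* ≈ 658, M* ≈ 86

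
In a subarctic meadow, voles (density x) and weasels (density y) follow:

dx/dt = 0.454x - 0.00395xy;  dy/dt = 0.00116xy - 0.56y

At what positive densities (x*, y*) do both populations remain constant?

Set dy/dt = 0 with y > 0: 0.00116x - 0.56 = 0, so x* = 0.56/0.00116 = 483.
Set dx/dt = 0 with x > 0: 0.454 - 0.00395y = 0, so y* = 0.454/0.00395 = 115.

x* ≈ 483, y* ≈ 115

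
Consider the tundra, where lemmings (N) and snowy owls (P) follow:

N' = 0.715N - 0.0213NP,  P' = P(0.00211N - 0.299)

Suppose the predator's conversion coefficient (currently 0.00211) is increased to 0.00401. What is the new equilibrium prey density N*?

N* ≈ 74.6

At the interior fixed point, setting dP/dt = 0 with P > 0 fixes N* = (predator death rate)/(NP coefficient) — independent of the other coefficients.
With the change, N* = 0.299/0.00401 = 74.6; it falls from 142.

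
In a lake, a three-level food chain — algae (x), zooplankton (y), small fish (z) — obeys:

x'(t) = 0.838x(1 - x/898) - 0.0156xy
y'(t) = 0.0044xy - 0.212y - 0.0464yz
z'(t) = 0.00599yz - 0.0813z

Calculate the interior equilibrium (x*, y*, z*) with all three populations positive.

x* ≈ 671, y* ≈ 13.6, z* ≈ 59.1

From dz/dt = 0: 0.00599y* = 0.0813, so y* = 13.6.
From dx/dt = 0: 0.838(1 - x*/898) = 0.0156·13.6, giving x* = 898·(1 - 0.253) = 671.
From dy/dt = 0: 0.0044·671 - 0.212 = 0.0464z*, so z* = 2.74/0.0464 = 59.1.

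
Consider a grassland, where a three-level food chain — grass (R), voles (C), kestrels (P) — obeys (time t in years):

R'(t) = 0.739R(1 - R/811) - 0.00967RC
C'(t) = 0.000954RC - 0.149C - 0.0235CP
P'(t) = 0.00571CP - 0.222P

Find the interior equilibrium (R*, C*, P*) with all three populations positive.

R* ≈ 398, C* ≈ 38.9, P* ≈ 9.83

From dP/dt = 0: 0.00571C* = 0.222, so C* = 38.9.
From dR/dt = 0: 0.739(1 - R*/811) = 0.00967·38.9, giving R* = 811·(1 - 0.509) = 398.
From dC/dt = 0: 0.000954·398 - 0.149 = 0.0235P*, so P* = 0.231/0.0235 = 9.83.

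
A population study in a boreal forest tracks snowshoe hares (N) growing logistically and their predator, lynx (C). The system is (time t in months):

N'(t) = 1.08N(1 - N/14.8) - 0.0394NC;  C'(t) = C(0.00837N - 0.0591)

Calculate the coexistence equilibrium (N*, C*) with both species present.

From dC/dt = 0 with C > 0: 0.00837N* = 0.0591, so N* = 7.06.
Substitute into dN/dt = 0: 1.08(1 - 7.06/14.8) = 0.0394C*.
The bracket is 0.523, giving C* = 0.565/0.0394 = 14.3.

N* ≈ 7.06, C* ≈ 14.3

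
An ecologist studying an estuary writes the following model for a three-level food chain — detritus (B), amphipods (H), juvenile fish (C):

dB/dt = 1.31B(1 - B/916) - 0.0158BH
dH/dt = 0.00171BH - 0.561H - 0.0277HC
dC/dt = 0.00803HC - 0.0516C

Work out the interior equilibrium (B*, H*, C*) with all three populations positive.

B* ≈ 845, H* ≈ 6.43, C* ≈ 31.9

From dC/dt = 0: 0.00803H* = 0.0516, so H* = 6.43.
From dB/dt = 0: 1.31(1 - B*/916) = 0.0158·6.43, giving B* = 916·(1 - 0.0775) = 845.
From dH/dt = 0: 0.00171·845 - 0.561 = 0.0277C*, so C* = 0.884/0.0277 = 31.9.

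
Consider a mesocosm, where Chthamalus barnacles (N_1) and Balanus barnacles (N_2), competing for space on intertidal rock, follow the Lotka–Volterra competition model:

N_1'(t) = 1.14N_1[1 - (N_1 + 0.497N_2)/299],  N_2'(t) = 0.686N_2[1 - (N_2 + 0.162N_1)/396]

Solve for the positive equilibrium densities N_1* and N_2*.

Setting both brackets to zero gives the nullclines N_1 + 0.497N_2 = 299 and 0.162N_1 + N_2 = 396.
Substituting N_2 = 396 - 0.162N_1 into the first: N_1(1 - 0.497·0.162) = 299 - 0.497·396.
So N_1* = 102/0.919 = 111, and then N_2* = 396 - 0.162·111 = 378.

N_1* ≈ 111, N_2* ≈ 378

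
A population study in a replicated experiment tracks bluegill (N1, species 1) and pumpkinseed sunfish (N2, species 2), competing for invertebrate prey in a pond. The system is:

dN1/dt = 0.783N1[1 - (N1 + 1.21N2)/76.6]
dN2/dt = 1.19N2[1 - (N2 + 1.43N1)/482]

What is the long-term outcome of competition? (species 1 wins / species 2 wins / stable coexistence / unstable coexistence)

Compare the nullcline intercepts: K1/α12 = 76.6/1.21 = 63.3 < K2 = 482; K2/α21 = 482/1.43 = 337 > K1 = 76.6.
Since the inequalities point opposite ways, species 2 can invade but species 1 cannot.

species 2 excludes species 1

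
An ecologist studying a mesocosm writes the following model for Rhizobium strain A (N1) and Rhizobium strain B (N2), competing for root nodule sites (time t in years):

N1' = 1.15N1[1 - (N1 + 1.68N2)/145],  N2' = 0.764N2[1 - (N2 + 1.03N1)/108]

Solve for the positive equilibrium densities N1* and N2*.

Setting both brackets to zero gives the nullclines N1 + 1.68N2 = 145 and 1.03N1 + N2 = 108.
Substituting N2 = 108 - 1.03N1 into the first: N1(1 - 1.68·1.03) = 145 - 1.68·108.
So N1* = -36.4/-0.73 = 49.9, and then N2* = 108 - 1.03·49.9 = 56.6.

N1* ≈ 49.9, N2* ≈ 56.6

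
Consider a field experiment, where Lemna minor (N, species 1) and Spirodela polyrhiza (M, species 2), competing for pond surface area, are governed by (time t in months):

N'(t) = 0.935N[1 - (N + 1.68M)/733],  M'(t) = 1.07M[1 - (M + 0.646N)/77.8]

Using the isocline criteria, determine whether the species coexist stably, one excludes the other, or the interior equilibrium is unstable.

species 1 excludes species 2

Compare the nullcline intercepts: K1/α12 = 733/1.68 = 436 > K2 = 77.8; K2/α21 = 77.8/0.646 = 120 < K1 = 733.
Since the inequalities point opposite ways, species 1 can invade but species 2 cannot.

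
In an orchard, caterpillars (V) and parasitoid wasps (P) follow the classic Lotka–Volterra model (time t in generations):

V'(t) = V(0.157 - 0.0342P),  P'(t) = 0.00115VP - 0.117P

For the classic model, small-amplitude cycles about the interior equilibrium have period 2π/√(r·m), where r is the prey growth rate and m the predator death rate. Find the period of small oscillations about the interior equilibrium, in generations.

T ≈ 46.4 generations

Here r = 0.157 and m = 0.117, so r·m = 0.0184.
ω = √0.0184 = 0.136 per generation, hence T = 2π/ω ≈ 46.4 generations.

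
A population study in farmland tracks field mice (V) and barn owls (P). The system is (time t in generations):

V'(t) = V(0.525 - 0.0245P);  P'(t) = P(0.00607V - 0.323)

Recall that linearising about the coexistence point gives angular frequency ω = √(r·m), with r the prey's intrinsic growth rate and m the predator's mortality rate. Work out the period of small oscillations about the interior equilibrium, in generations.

T ≈ 15.3 generations

Here r = 0.525 and m = 0.323, so r·m = 0.17.
ω = √0.17 = 0.412 per generation, hence T = 2π/ω ≈ 15.3 generations.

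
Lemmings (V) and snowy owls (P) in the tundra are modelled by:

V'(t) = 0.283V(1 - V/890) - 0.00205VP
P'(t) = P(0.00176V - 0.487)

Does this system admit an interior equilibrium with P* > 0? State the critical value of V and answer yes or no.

The predator equation gives dP/dt > 0 only when V > 0.487/0.00176 = 277.
Without the predator, V → K = 890. Since 890 > 277, the predator can invade and persist.

Threshold V = 277; K > 277, so yes, the predator persists.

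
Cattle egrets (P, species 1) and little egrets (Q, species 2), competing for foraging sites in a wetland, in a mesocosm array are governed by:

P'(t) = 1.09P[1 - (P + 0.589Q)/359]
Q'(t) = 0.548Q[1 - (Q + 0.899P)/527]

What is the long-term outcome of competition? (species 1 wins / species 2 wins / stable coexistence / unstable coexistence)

stable coexistence

Compare the nullcline intercepts: K1/α12 = 359/0.589 = 610 > K2 = 527; K2/α21 = 527/0.899 = 586 > K1 = 359.
Since both inequalities hold, each species can invade when rare, so the interior equilibrium is stable.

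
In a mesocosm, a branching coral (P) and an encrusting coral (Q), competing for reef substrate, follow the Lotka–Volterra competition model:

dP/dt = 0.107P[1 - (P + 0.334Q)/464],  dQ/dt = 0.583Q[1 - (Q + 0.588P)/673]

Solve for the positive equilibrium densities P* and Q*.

P* ≈ 298, Q* ≈ 498

Setting both brackets to zero gives the nullclines P + 0.334Q = 464 and 0.588P + Q = 673.
Substituting Q = 673 - 0.588P into the first: P(1 - 0.334·0.588) = 464 - 0.334·673.
So P* = 239/0.804 = 298, and then Q* = 673 - 0.588·298 = 498.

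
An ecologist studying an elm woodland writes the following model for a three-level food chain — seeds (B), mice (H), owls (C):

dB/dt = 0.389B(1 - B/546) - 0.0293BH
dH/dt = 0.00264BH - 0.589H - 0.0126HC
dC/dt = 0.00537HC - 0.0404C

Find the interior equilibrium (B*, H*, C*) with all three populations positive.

B* ≈ 237, H* ≈ 7.52, C* ≈ 2.83

From dC/dt = 0: 0.00537H* = 0.0404, so H* = 7.52.
From dB/dt = 0: 0.389(1 - B*/546) = 0.0293·7.52, giving B* = 546·(1 - 0.567) = 237.
From dH/dt = 0: 0.00264·237 - 0.589 = 0.0126C*, so C* = 0.0356/0.0126 = 2.83.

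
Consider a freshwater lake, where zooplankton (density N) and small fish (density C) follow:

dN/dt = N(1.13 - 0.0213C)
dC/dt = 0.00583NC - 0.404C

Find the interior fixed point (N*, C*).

Set dC/dt = 0 with C > 0: 0.00583N - 0.404 = 0, so N* = 0.404/0.00583 = 69.3.
Set dN/dt = 0 with N > 0: 1.13 - 0.0213C = 0, so C* = 1.13/0.0213 = 53.1.

N* ≈ 69.3, C* ≈ 53.1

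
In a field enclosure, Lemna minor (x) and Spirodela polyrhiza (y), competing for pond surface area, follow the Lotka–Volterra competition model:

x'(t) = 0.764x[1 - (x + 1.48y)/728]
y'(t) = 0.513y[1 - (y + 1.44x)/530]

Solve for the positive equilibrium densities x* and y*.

x* ≈ 49.9, y* ≈ 458

Setting both brackets to zero gives the nullclines x + 1.48y = 728 and 1.44x + y = 530.
Substituting y = 530 - 1.44x into the first: x(1 - 1.48·1.44) = 728 - 1.48·530.
So x* = -56.4/-1.13 = 49.9, and then y* = 530 - 1.44·49.9 = 458.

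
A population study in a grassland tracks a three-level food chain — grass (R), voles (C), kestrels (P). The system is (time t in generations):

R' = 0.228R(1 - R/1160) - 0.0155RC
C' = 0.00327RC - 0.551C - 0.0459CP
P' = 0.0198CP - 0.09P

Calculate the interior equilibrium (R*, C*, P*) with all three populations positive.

R* ≈ 802, C* ≈ 4.55, P* ≈ 45.1

From dP/dt = 0: 0.0198C* = 0.09, so C* = 4.55.
From dR/dt = 0: 0.228(1 - R*/1160) = 0.0155·4.55, giving R* = 1160·(1 - 0.309) = 802.
From dC/dt = 0: 0.00327·802 - 0.551 = 0.0459P*, so P* = 2.07/0.0459 = 45.1.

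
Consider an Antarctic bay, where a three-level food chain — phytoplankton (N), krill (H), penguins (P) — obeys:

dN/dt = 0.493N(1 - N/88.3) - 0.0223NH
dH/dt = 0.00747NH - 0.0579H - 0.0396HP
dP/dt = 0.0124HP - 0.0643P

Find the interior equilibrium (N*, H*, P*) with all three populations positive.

From dP/dt = 0: 0.0124H* = 0.0643, so H* = 5.19.
From dN/dt = 0: 0.493(1 - N*/88.3) = 0.0223·5.19, giving N* = 88.3·(1 - 0.235) = 67.6.
From dH/dt = 0: 0.00747·67.6 - 0.0579 = 0.0396P*, so P* = 0.447/0.0396 = 11.3.

N* ≈ 67.6, H* ≈ 5.19, P* ≈ 11.3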